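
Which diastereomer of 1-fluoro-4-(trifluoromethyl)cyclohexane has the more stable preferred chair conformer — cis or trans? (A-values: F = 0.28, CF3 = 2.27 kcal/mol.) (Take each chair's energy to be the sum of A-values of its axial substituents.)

At 1,4 positions (parity opposite): cis → (a,e or e,a); trans → (e,e or a,a).
Best chair for cis: E = 0.28 kcal/mol; best chair for trans: E = 0.00 kcal/mol.
The trans isomer is lower by 0.28 kcal/mol.

trans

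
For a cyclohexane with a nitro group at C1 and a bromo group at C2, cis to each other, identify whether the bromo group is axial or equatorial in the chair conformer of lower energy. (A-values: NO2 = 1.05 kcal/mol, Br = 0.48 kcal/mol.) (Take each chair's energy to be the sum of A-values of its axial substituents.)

axial

C1 and C2 have opposite parity, so for the cis isomer the two substituents are one axial and one equatorial in each chair.
Chair I (nitro axial, bromo equatorial): E = 1.05 kcal/mol.
Chair II (nitro equatorial, bromo axial): E = 0.48 kcal/mol.
Chair II is the more stable (lower-energy) conformer, and in that chair the bromo group is axial.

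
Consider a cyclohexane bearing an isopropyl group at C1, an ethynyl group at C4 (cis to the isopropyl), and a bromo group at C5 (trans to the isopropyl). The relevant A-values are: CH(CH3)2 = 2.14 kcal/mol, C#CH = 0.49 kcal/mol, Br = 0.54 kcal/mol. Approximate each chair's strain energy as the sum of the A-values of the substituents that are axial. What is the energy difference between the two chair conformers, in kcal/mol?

Chair I (isopropyl axial, ethynyl equatorial, bromo equatorial): E = 2.14 kcal/mol.
Chair II (isopropyl equatorial, ethynyl axial, bromo axial): E = 1.03 kcal/mol.
ΔE = 2.14 − 1.03 = 1.11 kcal/mol; chair II is more stable.

1.11 kcal/mol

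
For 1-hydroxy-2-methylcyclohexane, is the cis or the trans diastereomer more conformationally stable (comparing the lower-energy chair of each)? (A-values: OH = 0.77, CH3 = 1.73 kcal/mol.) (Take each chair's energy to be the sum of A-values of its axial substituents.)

At 1,2 positions (parity opposite): cis → (a,e or e,a); trans → (e,e or a,a).
Best chair for cis: E = 0.77 kcal/mol; best chair for trans: E = 0.00 kcal/mol.
The trans isomer is lower by 0.77 kcal/mol.

trans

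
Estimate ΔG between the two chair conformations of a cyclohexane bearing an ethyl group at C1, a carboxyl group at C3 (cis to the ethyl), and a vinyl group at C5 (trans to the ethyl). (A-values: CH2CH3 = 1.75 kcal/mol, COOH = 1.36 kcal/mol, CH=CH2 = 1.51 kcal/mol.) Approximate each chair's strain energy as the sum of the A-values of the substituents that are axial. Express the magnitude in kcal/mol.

Chair I (ethyl axial, carboxyl axial, vinyl equatorial): E = 3.11 kcal/mol.
Chair II (ethyl equatorial, carboxyl equatorial, vinyl axial): E = 1.51 kcal/mol.
ΔE = 3.11 − 1.51 = 1.60 kcal/mol; chair II is more stable.

1.60 kcal/mol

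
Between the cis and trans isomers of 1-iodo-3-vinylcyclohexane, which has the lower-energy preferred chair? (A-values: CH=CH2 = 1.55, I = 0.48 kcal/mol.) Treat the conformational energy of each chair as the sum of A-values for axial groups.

At 1,3 positions (parity same): cis → (e,e or a,a); trans → (a,e or e,a).
Best chair for cis: E = 0.00 kcal/mol; best chair for trans: E = 0.48 kcal/mol.
The cis isomer is lower by 0.48 kcal/mol.

cis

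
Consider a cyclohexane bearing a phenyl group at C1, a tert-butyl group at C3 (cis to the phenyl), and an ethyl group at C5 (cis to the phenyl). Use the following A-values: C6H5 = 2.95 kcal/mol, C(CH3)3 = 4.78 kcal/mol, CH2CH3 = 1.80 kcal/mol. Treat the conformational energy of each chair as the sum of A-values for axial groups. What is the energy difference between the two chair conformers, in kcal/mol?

9.53 kcal/mol

Chair I (phenyl axial, tert-butyl axial, ethyl axial): E = 9.53 kcal/mol.
Chair II (phenyl equatorial, tert-butyl equatorial, ethyl equatorial): E = 0.00 kcal/mol.
ΔE = 9.53 − 0.00 = 9.53 kcal/mol; chair II is more stable.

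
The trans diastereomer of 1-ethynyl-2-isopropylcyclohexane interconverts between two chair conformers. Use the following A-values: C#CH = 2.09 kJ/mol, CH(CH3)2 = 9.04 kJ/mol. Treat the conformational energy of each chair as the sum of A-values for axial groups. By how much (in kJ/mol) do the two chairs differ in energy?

C1 and C2 have opposite parity, so for the trans isomer the two substituents are e,e in one chair and a,a in the other.
Chair I (ethynyl axial, isopropyl axial): E = 11.13 kJ/mol.
Chair II (ethynyl equatorial, isopropyl equatorial): E = 0.00 kJ/mol.
ΔE = 11.13 − 0.00 = 11.13 kJ/mol; chair II is more stable.

11.13 kJ/mol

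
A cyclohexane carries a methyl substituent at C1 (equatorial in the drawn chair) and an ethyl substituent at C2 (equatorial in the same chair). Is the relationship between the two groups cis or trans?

C1 and C2 have opposite parity, so their axial bonds point in opposite directions.
With opposite-parity carbons, two substituents on the same face are one axial and one equatorial; opposite faces give both axial or both equatorial.
Here the groups are equatorial/equatorial → opposite face → trans.

trans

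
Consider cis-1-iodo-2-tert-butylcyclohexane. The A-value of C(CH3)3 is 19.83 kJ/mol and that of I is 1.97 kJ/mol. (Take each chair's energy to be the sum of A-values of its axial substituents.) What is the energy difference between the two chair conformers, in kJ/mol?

C1 and C2 have opposite parity, so for the cis isomer the two substituents are one axial and one equatorial in each chair.
Chair I (tert-butyl axial, iodo equatorial): E = 19.83 kJ/mol.
Chair II (tert-butyl equatorial, iodo axial): E = 1.97 kJ/mol.
ΔE = 19.83 − 1.97 = 17.86 kJ/mol; chair II is more stable.

17.86 kJ/mol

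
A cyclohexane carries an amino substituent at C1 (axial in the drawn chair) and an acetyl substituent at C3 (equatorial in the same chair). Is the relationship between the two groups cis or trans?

trans

C1 and C3 have the same parity, so their axial bonds point in the same direction.
With same-parity carbons, two substituents on the same face are both axial or both equatorial; opposite faces give one of each.
Here the groups are axial/equatorial → opposite face → trans.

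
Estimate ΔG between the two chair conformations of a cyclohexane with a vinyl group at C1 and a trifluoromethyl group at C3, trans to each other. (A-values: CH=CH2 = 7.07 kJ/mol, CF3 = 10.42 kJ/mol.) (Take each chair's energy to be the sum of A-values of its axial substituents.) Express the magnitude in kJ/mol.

3.35 kJ/mol

C1 and C3 have the same parity, so for the trans isomer the two substituents are one axial and one equatorial in each chair.
Chair I (vinyl axial, trifluoromethyl equatorial): E = 7.07 kJ/mol.
Chair II (vinyl equatorial, trifluoromethyl axial): E = 10.42 kJ/mol.
ΔE = 10.42 − 7.07 = 3.35 kJ/mol; chair I is more stable.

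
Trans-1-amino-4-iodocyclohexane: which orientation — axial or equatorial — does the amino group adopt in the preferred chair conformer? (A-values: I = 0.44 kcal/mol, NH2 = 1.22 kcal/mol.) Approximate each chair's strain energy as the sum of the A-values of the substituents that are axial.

equatorial

C1 and C4 have opposite parity, so for the trans isomer the two substituents are e,e in one chair and a,a in the other.
Chair I (iodo axial, amino axial): E = 1.66 kcal/mol.
Chair II (iodo equatorial, amino equatorial): E = 0.00 kcal/mol.
Chair II is the more stable (lower-energy) conformer, and in that chair the amino group is equatorial.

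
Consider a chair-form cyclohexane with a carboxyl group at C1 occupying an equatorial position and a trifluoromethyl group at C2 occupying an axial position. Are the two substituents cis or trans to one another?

cis

C1 and C2 have opposite parity, so their axial bonds point in opposite directions.
With opposite-parity carbons, two substituents on the same face are one axial and one equatorial; opposite faces give both axial or both equatorial.
Here the groups are equatorial/axial → same face → cis.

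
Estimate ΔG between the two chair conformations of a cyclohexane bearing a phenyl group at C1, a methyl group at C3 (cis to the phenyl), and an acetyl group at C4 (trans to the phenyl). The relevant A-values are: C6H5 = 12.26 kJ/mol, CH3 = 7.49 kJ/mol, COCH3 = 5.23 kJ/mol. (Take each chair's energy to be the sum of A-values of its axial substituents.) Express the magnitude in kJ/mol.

24.98 kJ/mol

Chair I (phenyl axial, methyl axial, acetyl axial): E = 24.98 kJ/mol.
Chair II (phenyl equatorial, methyl equatorial, acetyl equatorial): E = 0.00 kJ/mol.
ΔE = 24.98 − 0.00 = 24.98 kJ/mol; chair II is more stable.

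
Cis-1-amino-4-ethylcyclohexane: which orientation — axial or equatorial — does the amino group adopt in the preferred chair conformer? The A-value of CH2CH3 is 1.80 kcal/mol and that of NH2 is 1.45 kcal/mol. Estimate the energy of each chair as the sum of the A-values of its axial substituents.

C1 and C4 have opposite parity, so for the cis isomer the two substituents are one axial and one equatorial in each chair.
Chair I (ethyl axial, amino equatorial): E = 1.80 kcal/mol.
Chair II (ethyl equatorial, amino axial): E = 1.45 kcal/mol.
Chair II is the more stable (lower-energy) conformer, and in that chair the amino group is axial.

axial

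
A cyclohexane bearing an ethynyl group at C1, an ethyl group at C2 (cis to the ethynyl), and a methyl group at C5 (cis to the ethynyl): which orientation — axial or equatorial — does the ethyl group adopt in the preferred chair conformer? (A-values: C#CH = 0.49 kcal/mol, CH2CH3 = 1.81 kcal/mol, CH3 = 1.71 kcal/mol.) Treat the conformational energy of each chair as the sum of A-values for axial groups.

axial

Chair I (ethynyl axial, ethyl equatorial, methyl axial): E = 2.20 kcal/mol.
Chair II (ethynyl equatorial, ethyl axial, methyl equatorial): E = 1.81 kcal/mol.
Chair II is the more stable (lower-energy) conformer, and in that chair the ethyl group is axial.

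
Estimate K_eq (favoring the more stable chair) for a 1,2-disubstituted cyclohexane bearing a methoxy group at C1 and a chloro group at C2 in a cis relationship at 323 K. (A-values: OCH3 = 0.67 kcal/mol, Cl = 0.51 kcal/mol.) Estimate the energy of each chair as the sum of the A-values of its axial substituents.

K ≈ 1.28

C1 and C2 have opposite parity, so for the cis isomer the two substituents are one axial and one equatorial in each chair.
Chair I (methoxy axial, chloro equatorial): E = 0.67 kcal/mol; chair II (methoxy equatorial, chloro axial): E = 0.51 kcal/mol.
ΔG = 0.16 kcal/mol between the two chairs.
K = exp(ΔG/RT) with R = 1.987×10⁻³ kcal mol⁻¹ K⁻¹ and T = 323 K gives K ≈ 1.28.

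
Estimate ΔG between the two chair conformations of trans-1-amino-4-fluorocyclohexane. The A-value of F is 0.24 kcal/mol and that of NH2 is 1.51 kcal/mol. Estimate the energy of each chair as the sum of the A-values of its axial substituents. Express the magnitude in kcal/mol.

1.75 kcal/mol

C1 and C4 have opposite parity, so for the trans isomer the two substituents are e,e in one chair and a,a in the other.
Chair I (fluoro axial, amino axial): E = 1.75 kcal/mol.
Chair II (fluoro equatorial, amino equatorial): E = 0.00 kcal/mol.
ΔE = 1.75 − 0.00 = 1.75 kcal/mol; chair II is more stable.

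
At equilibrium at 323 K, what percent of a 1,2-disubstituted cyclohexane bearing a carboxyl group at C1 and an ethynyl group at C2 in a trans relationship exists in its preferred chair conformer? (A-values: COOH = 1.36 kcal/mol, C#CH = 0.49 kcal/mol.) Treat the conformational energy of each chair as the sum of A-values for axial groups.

94.7%

C1 and C2 have opposite parity, so for the trans isomer the two substituents are e,e in one chair and a,a in the other.
Chair I (carboxyl axial, ethynyl axial): E = 1.85 kcal/mol; chair II (carboxyl equatorial, ethynyl equatorial): E = 0.00 kcal/mol.
ΔG = 1.85 kcal/mol between the two chairs.
K = exp(ΔG/RT) with R = 1.987×10⁻³ kcal mol⁻¹ K⁻¹ and T = 323 K gives K ≈ 17.9.
Fraction in the lower-energy chair = K/(K+1) = 94.7%.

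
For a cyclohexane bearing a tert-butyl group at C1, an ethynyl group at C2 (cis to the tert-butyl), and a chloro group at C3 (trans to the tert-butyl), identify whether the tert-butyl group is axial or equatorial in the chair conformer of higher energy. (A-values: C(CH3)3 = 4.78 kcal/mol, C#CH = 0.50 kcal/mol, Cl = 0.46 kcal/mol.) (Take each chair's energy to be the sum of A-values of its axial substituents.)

axial

Chair I (tert-butyl axial, ethynyl equatorial, chloro equatorial): E = 4.78 kcal/mol.
Chair II (tert-butyl equatorial, ethynyl axial, chloro axial): E = 0.96 kcal/mol.
Chair I is the less stable (higher-energy) conformer, and in that chair the tert-butyl group is axial.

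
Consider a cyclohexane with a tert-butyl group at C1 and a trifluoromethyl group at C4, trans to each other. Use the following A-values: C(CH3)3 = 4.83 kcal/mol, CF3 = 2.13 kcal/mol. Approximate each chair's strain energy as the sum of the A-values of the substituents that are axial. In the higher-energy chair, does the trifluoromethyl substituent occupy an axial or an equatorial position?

axial

C1 and C4 have opposite parity, so for the trans isomer the two substituents are e,e in one chair and a,a in the other.
Chair I (tert-butyl axial, trifluoromethyl axial): E = 6.96 kcal/mol.
Chair II (tert-butyl equatorial, trifluoromethyl equatorial): E = 0.00 kcal/mol.
Chair I is the less stable (higher-energy) conformer, and in that chair the trifluoromethyl group is axial.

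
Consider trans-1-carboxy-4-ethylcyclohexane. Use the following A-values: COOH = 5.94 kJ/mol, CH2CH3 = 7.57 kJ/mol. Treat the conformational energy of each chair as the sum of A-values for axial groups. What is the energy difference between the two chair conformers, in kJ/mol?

C1 and C4 have opposite parity, so for the trans isomer the two substituents are e,e in one chair and a,a in the other.
Chair I (carboxyl axial, ethyl axial): E = 13.51 kJ/mol.
Chair II (carboxyl equatorial, ethyl equatorial): E = 0.00 kJ/mol.
ΔE = 13.51 − 0.00 = 13.51 kJ/mol; chair II is more stable.

13.51 kJ/mol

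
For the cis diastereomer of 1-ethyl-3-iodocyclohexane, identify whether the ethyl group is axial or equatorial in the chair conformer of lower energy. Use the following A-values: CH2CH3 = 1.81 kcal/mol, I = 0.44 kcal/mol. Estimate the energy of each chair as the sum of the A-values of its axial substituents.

equatorial

C1 and C3 have the same parity, so for the cis isomer the two substituents are e,e in one chair and a,a in the other.
Chair I (ethyl axial, iodo axial): E = 2.25 kcal/mol.
Chair II (ethyl equatorial, iodo equatorial): E = 0.00 kcal/mol.
Chair II is the more stable (lower-energy) conformer, and in that chair the ethyl group is equatorial.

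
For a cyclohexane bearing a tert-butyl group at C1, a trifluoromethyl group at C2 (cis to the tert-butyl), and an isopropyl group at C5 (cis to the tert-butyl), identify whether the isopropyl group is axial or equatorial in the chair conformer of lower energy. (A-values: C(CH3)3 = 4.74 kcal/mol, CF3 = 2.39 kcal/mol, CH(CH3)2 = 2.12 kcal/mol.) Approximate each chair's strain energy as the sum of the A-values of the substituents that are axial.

Chair I (tert-butyl axial, trifluoromethyl equatorial, isopropyl axial): E = 6.86 kcal/mol.
Chair II (tert-butyl equatorial, trifluoromethyl axial, isopropyl equatorial): E = 2.39 kcal/mol.
Chair II is the more stable (lower-energy) conformer, and in that chair the isopropyl group is equatorial.

equatorial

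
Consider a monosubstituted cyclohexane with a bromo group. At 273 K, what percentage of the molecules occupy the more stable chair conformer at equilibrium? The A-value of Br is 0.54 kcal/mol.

One chair has the bromo group axial (E = 0.54 kcal/mol) and the other has it equatorial (E = 0).
ΔG = 0.54 kcal/mol between the two chairs.
K = exp(ΔG/RT) with R = 1.987×10⁻³ kcal mol⁻¹ K⁻¹ and T = 273 K gives K ≈ 2.71.
Fraction in the lower-energy chair = K/(K+1) = 73.0%.

73.0%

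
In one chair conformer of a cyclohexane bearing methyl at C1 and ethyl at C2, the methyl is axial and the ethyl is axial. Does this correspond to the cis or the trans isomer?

trans

C1 and C2 have opposite parity, so their axial bonds point in opposite directions.
With opposite-parity carbons, two substituents on the same face are one axial and one equatorial; opposite faces give both axial or both equatorial.
Here the groups are axial/axial → opposite face → trans.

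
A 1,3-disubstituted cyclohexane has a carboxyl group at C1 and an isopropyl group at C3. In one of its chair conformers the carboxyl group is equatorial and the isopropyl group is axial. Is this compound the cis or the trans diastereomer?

C1 and C3 have the same parity, so their axial bonds point in the same direction.
With same-parity carbons, two substituents on the same face are both axial or both equatorial; opposite faces give one of each.
Here the groups are equatorial/axial → opposite face → trans.

trans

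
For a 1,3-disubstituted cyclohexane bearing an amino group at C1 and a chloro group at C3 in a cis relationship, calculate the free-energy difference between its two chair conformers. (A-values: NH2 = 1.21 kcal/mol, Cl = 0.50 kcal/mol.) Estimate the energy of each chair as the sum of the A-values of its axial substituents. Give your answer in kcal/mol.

1.71 kcal/mol

C1 and C3 have the same parity, so for the cis isomer the two substituents are e,e in one chair and a,a in the other.
Chair I (amino axial, chloro axial): E = 1.71 kcal/mol.
Chair II (amino equatorial, chloro equatorial): E = 0.00 kcal/mol.
ΔE = 1.71 − 0.00 = 1.71 kcal/mol; chair II is more stable.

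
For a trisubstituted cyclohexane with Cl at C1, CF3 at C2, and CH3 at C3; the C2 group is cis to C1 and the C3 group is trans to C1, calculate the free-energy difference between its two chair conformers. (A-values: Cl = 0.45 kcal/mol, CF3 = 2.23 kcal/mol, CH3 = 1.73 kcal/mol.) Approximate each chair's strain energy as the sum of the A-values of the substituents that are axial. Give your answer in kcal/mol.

3.51 kcal/mol

Chair I (chloro axial, trifluoromethyl equatorial, methyl equatorial): E = 0.45 kcal/mol.
Chair II (chloro equatorial, trifluoromethyl axial, methyl axial): E = 3.96 kcal/mol.
ΔE = 3.96 − 0.45 = 3.51 kcal/mol; chair I is more stable.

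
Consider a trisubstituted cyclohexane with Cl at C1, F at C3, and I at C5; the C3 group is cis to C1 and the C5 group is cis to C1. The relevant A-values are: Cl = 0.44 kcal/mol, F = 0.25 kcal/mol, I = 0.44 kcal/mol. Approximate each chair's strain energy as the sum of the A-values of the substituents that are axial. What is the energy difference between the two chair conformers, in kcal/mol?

Chair I (chloro axial, fluoro axial, iodo axial): E = 1.13 kcal/mol.
Chair II (chloro equatorial, fluoro equatorial, iodo equatorial): E = 0.00 kcal/mol.
ΔE = 1.13 − 0.00 = 1.13 kcal/mol; chair II is more stable.

1.13 kcal/mol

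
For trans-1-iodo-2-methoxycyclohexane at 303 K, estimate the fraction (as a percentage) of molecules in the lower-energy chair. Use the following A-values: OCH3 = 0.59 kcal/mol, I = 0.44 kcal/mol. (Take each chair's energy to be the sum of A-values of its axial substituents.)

84.7%

C1 and C2 have opposite parity, so for the trans isomer the two substituents are e,e in one chair and a,a in the other.
Chair I (methoxy axial, iodo axial): E = 1.03 kcal/mol; chair II (methoxy equatorial, iodo equatorial): E = 0.00 kcal/mol.
ΔG = 1.03 kcal/mol between the two chairs.
K = exp(ΔG/RT) with R = 1.987×10⁻³ kcal mol⁻¹ K⁻¹ and T = 303 K gives K ≈ 5.53.
Fraction in the lower-energy chair = K/(K+1) = 84.7%.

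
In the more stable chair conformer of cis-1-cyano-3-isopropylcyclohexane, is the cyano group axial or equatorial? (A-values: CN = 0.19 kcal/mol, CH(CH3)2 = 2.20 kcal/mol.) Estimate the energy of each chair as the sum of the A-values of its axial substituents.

equatorial

C1 and C3 have the same parity, so for the cis isomer the two substituents are e,e in one chair and a,a in the other.
Chair I (cyano axial, isopropyl axial): E = 2.39 kcal/mol.
Chair II (cyano equatorial, isopropyl equatorial): E = 0.00 kcal/mol.
Chair II is the more stable (lower-energy) conformer, and in that chair the cyano group is equatorial.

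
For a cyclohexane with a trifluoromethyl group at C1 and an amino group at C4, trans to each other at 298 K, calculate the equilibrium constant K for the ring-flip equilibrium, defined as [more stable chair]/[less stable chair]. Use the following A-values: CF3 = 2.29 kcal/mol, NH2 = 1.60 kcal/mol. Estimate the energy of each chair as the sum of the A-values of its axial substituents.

K ≈ 713

C1 and C4 have opposite parity, so for the trans isomer the two substituents are e,e in one chair and a,a in the other.
Chair I (trifluoromethyl axial, amino axial): E = 3.89 kcal/mol; chair II (trifluoromethyl equatorial, amino equatorial): E = 0.00 kcal/mol.
ΔG = 3.89 kcal/mol between the two chairs.
K = exp(ΔG/RT) with R = 1.987×10⁻³ kcal mol⁻¹ K⁻¹ and T = 298 K gives K ≈ 713.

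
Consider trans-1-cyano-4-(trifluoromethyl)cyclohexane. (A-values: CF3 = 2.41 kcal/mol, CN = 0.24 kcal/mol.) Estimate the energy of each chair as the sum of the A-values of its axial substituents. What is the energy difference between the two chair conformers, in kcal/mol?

2.65 kcal/mol

C1 and C4 have opposite parity, so for the trans isomer the two substituents are e,e in one chair and a,a in the other.
Chair I (trifluoromethyl axial, cyano axial): E = 2.65 kcal/mol.
Chair II (trifluoromethyl equatorial, cyano equatorial): E = 0.00 kcal/mol.
ΔE = 2.65 − 0.00 = 2.65 kcal/mol; chair II is more stable.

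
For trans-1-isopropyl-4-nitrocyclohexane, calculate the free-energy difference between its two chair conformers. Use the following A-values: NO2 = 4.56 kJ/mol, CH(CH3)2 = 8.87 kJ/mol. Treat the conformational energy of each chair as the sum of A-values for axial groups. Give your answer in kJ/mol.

C1 and C4 have opposite parity, so for the trans isomer the two substituents are e,e in one chair and a,a in the other.
Chair I (nitro axial, isopropyl axial): E = 13.43 kJ/mol.
Chair II (nitro equatorial, isopropyl equatorial): E = 0.00 kJ/mol.
ΔE = 13.43 − 0.00 = 13.43 kJ/mol; chair II is more stable.

13.43 kJ/mol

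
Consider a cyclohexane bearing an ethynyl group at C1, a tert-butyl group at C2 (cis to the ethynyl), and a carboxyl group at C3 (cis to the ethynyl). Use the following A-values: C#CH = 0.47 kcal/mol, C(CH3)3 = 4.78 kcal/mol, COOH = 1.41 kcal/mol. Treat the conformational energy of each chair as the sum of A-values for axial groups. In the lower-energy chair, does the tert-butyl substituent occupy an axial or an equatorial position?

equatorial

Chair I (ethynyl axial, tert-butyl equatorial, carboxyl axial): E = 1.88 kcal/mol.
Chair II (ethynyl equatorial, tert-butyl axial, carboxyl equatorial): E = 4.78 kcal/mol.
Chair I is the more stable (lower-energy) conformer, and in that chair the tert-butyl group is equatorial.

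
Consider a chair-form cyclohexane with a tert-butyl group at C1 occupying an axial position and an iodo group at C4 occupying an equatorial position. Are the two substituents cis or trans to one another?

cis

C1 and C4 have opposite parity, so their axial bonds point in opposite directions.
With opposite-parity carbons, two substituents on the same face are one axial and one equatorial; opposite faces give both axial or both equatorial.
Here the groups are axial/equatorial → same face → cis.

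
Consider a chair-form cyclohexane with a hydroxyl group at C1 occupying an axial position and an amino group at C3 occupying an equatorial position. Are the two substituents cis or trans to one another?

trans

C1 and C3 have the same parity, so their axial bonds point in the same direction.
With same-parity carbons, two substituents on the same face are both axial or both equatorial; opposite faces give one of each.
Here the groups are axial/equatorial → opposite face → trans.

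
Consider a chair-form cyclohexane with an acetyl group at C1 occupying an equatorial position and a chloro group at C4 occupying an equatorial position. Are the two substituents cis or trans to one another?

trans

C1 and C4 have opposite parity, so their axial bonds point in opposite directions.
With opposite-parity carbons, two substituents on the same face are one axial and one equatorial; opposite faces give both axial or both equatorial.
Here the groups are equatorial/equatorial → opposite face → trans.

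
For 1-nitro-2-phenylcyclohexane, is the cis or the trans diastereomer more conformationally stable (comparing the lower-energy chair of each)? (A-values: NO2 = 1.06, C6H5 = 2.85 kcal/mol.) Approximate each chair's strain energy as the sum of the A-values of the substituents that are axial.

At 1,2 positions (parity opposite): cis → (a,e or e,a); trans → (e,e or a,a).
Best chair for cis: E = 1.06 kcal/mol; best chair for trans: E = 0.00 kcal/mol.
The trans isomer is lower by 1.06 kcal/mol.

trans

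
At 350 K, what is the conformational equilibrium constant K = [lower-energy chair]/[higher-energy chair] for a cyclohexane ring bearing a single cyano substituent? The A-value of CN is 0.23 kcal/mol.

K ≈ 1.39

One chair has the cyano group axial (E = 0.23 kcal/mol) and the other has it equatorial (E = 0).
ΔG = 0.23 kcal/mol between the two chairs.
K = exp(ΔG/RT) with R = 1.987×10⁻³ kcal mol⁻¹ K⁻¹ and T = 350 K gives K ≈ 1.39.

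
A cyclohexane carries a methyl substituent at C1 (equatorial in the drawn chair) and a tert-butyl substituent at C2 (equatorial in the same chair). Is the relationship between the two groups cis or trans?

trans

C1 and C2 have opposite parity, so their axial bonds point in opposite directions.
With opposite-parity carbons, two substituents on the same face are one axial and one equatorial; opposite faces give both axial or both equatorial.
Here the groups are equatorial/equatorial → opposite face → trans.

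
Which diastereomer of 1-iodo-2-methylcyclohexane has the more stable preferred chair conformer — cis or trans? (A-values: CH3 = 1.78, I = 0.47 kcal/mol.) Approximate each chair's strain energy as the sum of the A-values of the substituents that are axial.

trans

At 1,2 positions (parity opposite): cis → (a,e or e,a); trans → (e,e or a,a).
Best chair for cis: E = 0.47 kcal/mol; best chair for trans: E = 0.00 kcal/mol.
The trans isomer is lower by 0.47 kcal/mol.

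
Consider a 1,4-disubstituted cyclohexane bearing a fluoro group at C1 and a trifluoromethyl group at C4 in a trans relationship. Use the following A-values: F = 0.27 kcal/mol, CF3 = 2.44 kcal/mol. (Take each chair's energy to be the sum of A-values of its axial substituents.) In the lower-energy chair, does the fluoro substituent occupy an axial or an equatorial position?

equatorial

C1 and C4 have opposite parity, so for the trans isomer the two substituents are e,e in one chair and a,a in the other.
Chair I (fluoro axial, trifluoromethyl axial): E = 2.71 kcal/mol.
Chair II (fluoro equatorial, trifluoromethyl equatorial): E = 0.00 kcal/mol.
Chair II is the more stable (lower-energy) conformer, and in that chair the fluoro group is equatorial.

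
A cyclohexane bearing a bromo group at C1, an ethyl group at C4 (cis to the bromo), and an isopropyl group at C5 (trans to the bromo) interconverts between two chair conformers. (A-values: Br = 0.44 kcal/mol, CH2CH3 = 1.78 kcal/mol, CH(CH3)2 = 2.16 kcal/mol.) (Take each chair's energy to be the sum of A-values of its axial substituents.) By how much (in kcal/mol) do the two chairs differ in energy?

3.50 kcal/mol

Chair I (bromo axial, ethyl equatorial, isopropyl equatorial): E = 0.44 kcal/mol.
Chair II (bromo equatorial, ethyl axial, isopropyl axial): E = 3.94 kcal/mol.
ΔE = 3.94 − 0.44 = 3.50 kcal/mol; chair I is more stable.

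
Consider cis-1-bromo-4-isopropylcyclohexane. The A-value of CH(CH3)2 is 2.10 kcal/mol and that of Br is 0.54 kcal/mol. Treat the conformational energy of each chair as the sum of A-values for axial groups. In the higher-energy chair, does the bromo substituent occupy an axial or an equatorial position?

C1 and C4 have opposite parity, so for the cis isomer the two substituents are one axial and one equatorial in each chair.
Chair I (isopropyl axial, bromo equatorial): E = 2.10 kcal/mol.
Chair II (isopropyl equatorial, bromo axial): E = 0.54 kcal/mol.
Chair I is the less stable (higher-energy) conformer, and in that chair the bromo group is equatorial.

equatorial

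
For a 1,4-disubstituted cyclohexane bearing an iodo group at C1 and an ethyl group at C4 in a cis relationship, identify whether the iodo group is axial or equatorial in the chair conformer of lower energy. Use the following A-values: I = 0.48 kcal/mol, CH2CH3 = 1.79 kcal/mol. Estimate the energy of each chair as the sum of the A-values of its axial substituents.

C1 and C4 have opposite parity, so for the cis isomer the two substituents are one axial and one equatorial in each chair.
Chair I (iodo axial, ethyl equatorial): E = 0.48 kcal/mol.
Chair II (iodo equatorial, ethyl axial): E = 1.79 kcal/mol.
Chair I is the more stable (lower-energy) conformer, and in that chair the iodo group is axial.

axial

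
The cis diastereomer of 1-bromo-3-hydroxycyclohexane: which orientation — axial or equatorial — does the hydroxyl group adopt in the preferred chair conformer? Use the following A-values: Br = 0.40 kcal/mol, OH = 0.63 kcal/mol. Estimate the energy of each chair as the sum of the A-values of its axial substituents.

C1 and C3 have the same parity, so for the cis isomer the two substituents are e,e in one chair and a,a in the other.
Chair I (bromo axial, hydroxyl axial): E = 1.03 kcal/mol.
Chair II (bromo equatorial, hydroxyl equatorial): E = 0.00 kcal/mol.
Chair II is the more stable (lower-energy) conformer, and in that chair the hydroxyl group is equatorial.

equatorial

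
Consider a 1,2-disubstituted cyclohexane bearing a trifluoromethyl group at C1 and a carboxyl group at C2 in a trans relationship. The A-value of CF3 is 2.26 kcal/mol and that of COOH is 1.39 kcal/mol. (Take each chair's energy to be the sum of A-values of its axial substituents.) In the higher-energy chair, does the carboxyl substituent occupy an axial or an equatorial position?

C1 and C2 have opposite parity, so for the trans isomer the two substituents are e,e in one chair and a,a in the other.
Chair I (trifluoromethyl axial, carboxyl axial): E = 3.65 kcal/mol.
Chair II (trifluoromethyl equatorial, carboxyl equatorial): E = 0.00 kcal/mol.
Chair I is the less stable (higher-energy) conformer, and in that chair the carboxyl group is axial.

axial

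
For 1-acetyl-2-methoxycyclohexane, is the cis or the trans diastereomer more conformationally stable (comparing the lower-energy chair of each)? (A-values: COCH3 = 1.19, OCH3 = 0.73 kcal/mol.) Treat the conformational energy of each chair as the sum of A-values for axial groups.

trans

At 1,2 positions (parity opposite): cis → (a,e or e,a); trans → (e,e or a,a).
Best chair for cis: E = 0.73 kcal/mol; best chair for trans: E = 0.00 kcal/mol.
The trans isomer is lower by 0.73 kcal/mol.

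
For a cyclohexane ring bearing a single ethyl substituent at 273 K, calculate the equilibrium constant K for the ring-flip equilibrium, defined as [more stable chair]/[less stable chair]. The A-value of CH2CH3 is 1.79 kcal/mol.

K ≈ 27.1

One chair has the ethyl group axial (E = 1.79 kcal/mol) and the other has it equatorial (E = 0).
ΔG = 1.79 kcal/mol between the two chairs.
K = exp(ΔG/RT) with R = 1.987×10⁻³ kcal mol⁻¹ K⁻¹ and T = 273 K gives K ≈ 27.1.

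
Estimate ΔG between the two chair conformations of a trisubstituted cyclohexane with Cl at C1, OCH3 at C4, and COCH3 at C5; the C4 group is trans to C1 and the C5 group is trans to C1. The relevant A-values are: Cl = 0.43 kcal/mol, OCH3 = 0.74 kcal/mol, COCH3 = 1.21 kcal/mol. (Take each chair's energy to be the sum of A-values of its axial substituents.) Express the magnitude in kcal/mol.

0.04 kcal/mol

Chair I (chloro axial, methoxy axial, acetyl equatorial): E = 1.17 kcal/mol.
Chair II (chloro equatorial, methoxy equatorial, acetyl axial): E = 1.21 kcal/mol.
ΔE = 1.21 − 1.17 = 0.04 kcal/mol; chair I is more stable.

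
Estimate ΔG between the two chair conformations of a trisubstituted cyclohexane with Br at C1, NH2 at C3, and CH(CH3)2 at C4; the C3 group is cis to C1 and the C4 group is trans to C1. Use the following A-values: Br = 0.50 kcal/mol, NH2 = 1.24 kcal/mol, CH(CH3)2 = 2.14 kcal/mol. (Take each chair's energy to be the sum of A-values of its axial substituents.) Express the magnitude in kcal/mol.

3.88 kcal/mol

Chair I (bromo axial, amino axial, isopropyl axial): E = 3.88 kcal/mol.
Chair II (bromo equatorial, amino equatorial, isopropyl equatorial): E = 0.00 kcal/mol.
ΔE = 3.88 − 0.00 = 3.88 kcal/mol; chair II is more stable.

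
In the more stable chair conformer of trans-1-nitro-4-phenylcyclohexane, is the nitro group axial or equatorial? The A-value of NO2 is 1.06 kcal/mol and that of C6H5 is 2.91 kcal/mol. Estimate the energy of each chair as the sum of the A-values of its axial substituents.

C1 and C4 have opposite parity, so for the trans isomer the two substituents are e,e in one chair and a,a in the other.
Chair I (nitro axial, phenyl axial): E = 3.97 kcal/mol.
Chair II (nitro equatorial, phenyl equatorial): E = 0.00 kcal/mol.
Chair II is the more stable (lower-energy) conformer, and in that chair the nitro group is equatorial.

equatorial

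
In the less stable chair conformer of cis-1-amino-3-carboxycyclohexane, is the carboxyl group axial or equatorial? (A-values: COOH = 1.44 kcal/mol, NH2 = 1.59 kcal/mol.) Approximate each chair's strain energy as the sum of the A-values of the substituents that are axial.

axial

C1 and C3 have the same parity, so for the cis isomer the two substituents are e,e in one chair and a,a in the other.
Chair I (carboxyl axial, amino axial): E = 3.03 kcal/mol.
Chair II (carboxyl equatorial, amino equatorial): E = 0.00 kcal/mol.
Chair I is the less stable (higher-energy) conformer, and in that chair the carboxyl group is axial.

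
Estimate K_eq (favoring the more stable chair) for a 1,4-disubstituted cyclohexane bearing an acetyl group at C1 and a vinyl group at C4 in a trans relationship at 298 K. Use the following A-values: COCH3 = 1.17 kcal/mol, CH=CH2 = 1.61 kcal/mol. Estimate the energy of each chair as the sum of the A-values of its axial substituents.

K ≈ 109

C1 and C4 have opposite parity, so for the trans isomer the two substituents are e,e in one chair and a,a in the other.
Chair I (acetyl axial, vinyl axial): E = 2.78 kcal/mol; chair II (acetyl equatorial, vinyl equatorial): E = 0.00 kcal/mol.
ΔG = 2.78 kcal/mol between the two chairs.
K = exp(ΔG/RT) with R = 1.987×10⁻³ kcal mol⁻¹ K⁻¹ and T = 298 K gives K ≈ 109.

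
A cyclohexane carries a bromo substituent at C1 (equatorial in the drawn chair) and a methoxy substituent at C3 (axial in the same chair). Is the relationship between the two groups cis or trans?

trans

C1 and C3 have the same parity, so their axial bonds point in the same direction.
With same-parity carbons, two substituents on the same face are both axial or both equatorial; opposite faces give one of each.
Here the groups are equatorial/axial → opposite face → trans.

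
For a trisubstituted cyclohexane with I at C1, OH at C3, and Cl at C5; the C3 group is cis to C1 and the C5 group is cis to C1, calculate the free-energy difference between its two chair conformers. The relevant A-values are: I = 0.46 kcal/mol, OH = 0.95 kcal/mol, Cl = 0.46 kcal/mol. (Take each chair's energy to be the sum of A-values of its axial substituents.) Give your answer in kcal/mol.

1.87 kcal/mol

Chair I (iodo axial, hydroxyl axial, chloro axial): E = 1.87 kcal/mol.
Chair II (iodo equatorial, hydroxyl equatorial, chloro equatorial): E = 0.00 kcal/mol.
ΔE = 1.87 − 0.00 = 1.87 kcal/mol; chair II is more stable.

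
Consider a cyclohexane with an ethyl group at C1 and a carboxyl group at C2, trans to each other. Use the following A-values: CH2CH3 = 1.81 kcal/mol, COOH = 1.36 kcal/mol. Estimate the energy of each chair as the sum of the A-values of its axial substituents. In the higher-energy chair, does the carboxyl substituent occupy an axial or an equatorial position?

axial

C1 and C2 have opposite parity, so for the trans isomer the two substituents are e,e in one chair and a,a in the other.
Chair I (ethyl axial, carboxyl axial): E = 3.17 kcal/mol.
Chair II (ethyl equatorial, carboxyl equatorial): E = 0.00 kcal/mol.
Chair I is the less stable (higher-energy) conformer, and in that chair the carboxyl group is axial.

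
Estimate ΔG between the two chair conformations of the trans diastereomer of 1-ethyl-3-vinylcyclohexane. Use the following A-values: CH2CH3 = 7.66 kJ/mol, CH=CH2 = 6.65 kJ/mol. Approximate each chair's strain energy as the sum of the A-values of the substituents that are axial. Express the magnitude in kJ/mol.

C1 and C3 have the same parity, so for the trans isomer the two substituents are one axial and one equatorial in each chair.
Chair I (ethyl axial, vinyl equatorial): E = 7.66 kJ/mol.
Chair II (ethyl equatorial, vinyl axial): E = 6.65 kJ/mol.
ΔE = 7.66 − 6.65 = 1.01 kJ/mol; chair II is more stable.

1.01 kJ/mol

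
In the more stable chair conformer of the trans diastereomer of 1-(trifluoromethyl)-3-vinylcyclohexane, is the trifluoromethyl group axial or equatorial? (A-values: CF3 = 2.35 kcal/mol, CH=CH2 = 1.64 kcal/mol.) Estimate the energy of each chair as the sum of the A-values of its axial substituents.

equatorial

C1 and C3 have the same parity, so for the trans isomer the two substituents are one axial and one equatorial in each chair.
Chair I (trifluoromethyl axial, vinyl equatorial): E = 2.35 kcal/mol.
Chair II (trifluoromethyl equatorial, vinyl axial): E = 1.64 kcal/mol.
Chair II is the more stable (lower-energy) conformer, and in that chair the trifluoromethyl group is equatorial.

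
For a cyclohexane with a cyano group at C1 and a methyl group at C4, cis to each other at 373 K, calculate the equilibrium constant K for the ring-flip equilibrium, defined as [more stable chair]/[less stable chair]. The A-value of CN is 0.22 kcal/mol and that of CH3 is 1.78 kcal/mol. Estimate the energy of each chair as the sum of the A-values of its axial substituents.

C1 and C4 have opposite parity, so for the cis isomer the two substituents are one axial and one equatorial in each chair.
Chair I (cyano axial, methyl equatorial): E = 0.22 kcal/mol; chair II (cyano equatorial, methyl axial): E = 1.78 kcal/mol.
ΔG = 1.56 kcal/mol between the two chairs.
K = exp(ΔG/RT) with R = 1.987×10⁻³ kcal mol⁻¹ K⁻¹ and T = 373 K gives K ≈ 8.21.

K ≈ 8.21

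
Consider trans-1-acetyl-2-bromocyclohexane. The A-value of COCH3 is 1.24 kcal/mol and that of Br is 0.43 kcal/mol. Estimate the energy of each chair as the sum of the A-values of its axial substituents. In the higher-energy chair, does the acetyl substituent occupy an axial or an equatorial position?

C1 and C2 have opposite parity, so for the trans isomer the two substituents are e,e in one chair and a,a in the other.
Chair I (acetyl axial, bromo axial): E = 1.67 kcal/mol.
Chair II (acetyl equatorial, bromo equatorial): E = 0.00 kcal/mol.
Chair I is the less stable (higher-energy) conformer, and in that chair the acetyl group is axial.

axial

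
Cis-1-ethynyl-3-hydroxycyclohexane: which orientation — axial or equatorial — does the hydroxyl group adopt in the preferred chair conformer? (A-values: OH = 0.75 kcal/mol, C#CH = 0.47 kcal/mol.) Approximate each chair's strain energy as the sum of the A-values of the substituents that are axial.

equatorial

C1 and C3 have the same parity, so for the cis isomer the two substituents are e,e in one chair and a,a in the other.
Chair I (hydroxyl axial, ethynyl axial): E = 1.22 kcal/mol.
Chair II (hydroxyl equatorial, ethynyl equatorial): E = 0.00 kcal/mol.
Chair II is the more stable (lower-energy) conformer, and in that chair the hydroxyl group is equatorial.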